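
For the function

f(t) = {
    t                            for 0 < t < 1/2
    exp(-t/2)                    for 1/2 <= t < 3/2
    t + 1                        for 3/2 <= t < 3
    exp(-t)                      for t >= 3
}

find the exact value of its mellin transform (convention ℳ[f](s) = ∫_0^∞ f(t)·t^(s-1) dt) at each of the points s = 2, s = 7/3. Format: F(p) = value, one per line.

F(2) = -7*exp(-3/4) + 4*exp(-3) + 5*exp(-1/4) + 271/24
F(7/3) = 2**(2/3)*(-2240*2**(2/3)*uppergamma(7/3, 3/4) - 1107*3**(1/3) + 21 + 560*2**(1/3)*uppergamma(7/3, 3) + 2240*2**(2/3)*uppergamma(7/3, 1/4) + 6696*6**(1/3))/1120

summing 4 kernel integrals split by 1/2, 3/2, 3 yields ℳ[f](s)
piece [0, 1/2): integrate t against the kernel
segment 1/2 to 3/2 holds exp(-t/2); add its integral
over [3/2, 3), the kernel integral of (t + 1) enters the sum
∫ over [3, ∞) of exp(-t)·t^(s-1) joins the sum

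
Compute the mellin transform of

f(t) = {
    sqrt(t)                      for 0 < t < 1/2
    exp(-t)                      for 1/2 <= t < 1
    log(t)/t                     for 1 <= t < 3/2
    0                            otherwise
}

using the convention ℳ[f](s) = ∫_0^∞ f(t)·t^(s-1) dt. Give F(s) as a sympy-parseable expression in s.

the 3 pieces separated at 1/2, 1 each add one integral
segment 0 to 1/2 holds sqrt(t); add its integral
segment [1/2, 1) carries exp(-t); integrate it
∫ over [1, 3/2) of log(t)/t·t^(s-1) joins the sum

(3*2**s*(2*s + 1)*(s**2 - 2*s + 1)*uppergamma(s, 1/2) - 3*2**s*(2*s + 1)*(s**2 - 2*s + 1)*uppergamma(s, 1) + 3*2**s*(2*s + 1) + 3**s*s*(2*s + 1)*(-2*log(2) + 2*log(3)) - 2*3**s*(2*s + 1) + 3**s*(2*s + 1)*(-2*log(3) + 2*log(2)) + 3*sqrt(2)*(s**2 - 2*s + 1))/(3*2**s*(2*s + 1)*(s**2 - 2*s + 1))
  Re(s) > -1/2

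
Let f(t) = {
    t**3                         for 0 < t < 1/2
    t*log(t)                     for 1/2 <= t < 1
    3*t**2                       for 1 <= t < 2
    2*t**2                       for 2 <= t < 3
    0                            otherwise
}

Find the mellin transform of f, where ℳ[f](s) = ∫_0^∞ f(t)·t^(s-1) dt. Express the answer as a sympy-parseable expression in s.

(32*2**(2*s)*(s + 3)*(2*s - (s + 2)**2 + 3) + 8*2**s*(s + 2)*(s + 3) - 24*2**s*(s + 3)*(2*s - (s + 2)**2 + 3) + 144*6**s*(s + 3)*(2*s - (s + 2)**2 + 3) - 4*(s + 2)**2*(s + 3)*log(2) - 4*(s + 2)*(s + 3) + 4*(s + 2)*(s + 3)*log(2) + (s + 2)*(2*s - (s + 2)**2 + 3))/(8*2**s*(s + 2)*(s + 3)*(2*s - (s + 2)**2 + 3))
  Re(s) > -3

peel off the shared t-power: t**2 on [0, 1/2); log(t) on [1/2, 1); 3*t on [1, 2); …
undo the shared t-power: t on [0, 1/2); log(t)/t on [1/2, 1); 3 on [1, 2); …
f breaks at 1/2, 1, 2 into 4 integrals to sum
∫ over [0, 1/2) of t**3·t^(s-1) joins the sum
∫ over [1/2, 1) of t*log(t)·t^(s-1) joins the sum
on [1, 2): add ∫ 3*t**2·t^(s-1) dt
∫ 2*t**2·t^(s-1) over [2, 3)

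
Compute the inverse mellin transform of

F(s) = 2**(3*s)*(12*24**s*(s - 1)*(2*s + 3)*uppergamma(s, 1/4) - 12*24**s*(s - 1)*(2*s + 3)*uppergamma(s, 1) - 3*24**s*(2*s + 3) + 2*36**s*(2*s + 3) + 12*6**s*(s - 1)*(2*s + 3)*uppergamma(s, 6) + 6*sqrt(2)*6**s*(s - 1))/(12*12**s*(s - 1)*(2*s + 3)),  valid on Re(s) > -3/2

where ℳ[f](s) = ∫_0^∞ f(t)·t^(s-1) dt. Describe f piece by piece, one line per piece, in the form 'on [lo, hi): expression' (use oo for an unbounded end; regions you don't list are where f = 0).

undo the common scale on t: t**(3/2)/8 on [0, 2); exp(-t/8) on [2, 8); 2/t on [8, 12); …
invert the common scale on t to get sqrt(2)*t**(3/2)/4 on [0, 1); exp(-t/4) on [1, 4); 1/t on [4, 6); …
the common scale on t comes off first: t**(3/2) on [0, 1/2); exp(-t/2) on [1/2, 2); 1/(2*t) on [2, 3); …
integrate the 4 segments split at 4, 16, 24, then add the results
between 0 and 4 the integrand is sqrt(2)*t**(3/2)/32·t^(s-1)
∫ over [4, 16) of exp(-t/16)·t^(s-1) joins the sum
between 16 and 24 the integrand is 4/t·t^(s-1)
∫ over [24, ∞) of exp(-t/4)·t^(s-1) joins the sum

on [0, 4): sqrt(2)*t**(3/2)/32
on [4, 16): exp(-t/16)
on [16, 24): 4/t
on [24, oo): exp(-t/4)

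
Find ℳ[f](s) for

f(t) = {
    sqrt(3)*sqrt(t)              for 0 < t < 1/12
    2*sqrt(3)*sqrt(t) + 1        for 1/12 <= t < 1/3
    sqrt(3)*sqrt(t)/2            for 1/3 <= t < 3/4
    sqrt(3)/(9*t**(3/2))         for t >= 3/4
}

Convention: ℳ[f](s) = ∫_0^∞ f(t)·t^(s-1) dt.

(270*2**(2*s)*s*(2*s - 3) + 54*2**(2*s)*(2*s - 3) + 81*3**(2*s)*s*(2*s - 3) - 32*9**s*s*(2*s + 1) - 162*s*(2*s - 3) - 108*s + 162)/(54*12**s*s*(2*s - 3)*(2*s + 1))
  -1/2 < Re(s) < 3/2

invert the common scale on t to get sqrt(t) on [0, 1/4); 2*sqrt(t) + 1 on [1/4, 1); sqrt(t)/2 on [1, 9/4); …
reversing the power substitution: t on [0, 1/2); 2*t + 1 on [1/2, 1); t/2 on [1, 3/2); …
linearity at 1/12, 1/3, 3/4 turns ℳ[f](s) into 4 summed integrals
the [0, 1/12) slice contributes ∫ sqrt(3)*sqrt(t)·t^(s-1) dt
between 1/12 and 1/3 the integrand is (2*sqrt(3)*sqrt(t) + 1)·t^(s-1)
segment 1/3 to 3/4 holds sqrt(3)*sqrt(t)/2; add its integral
for t in [3/4, ∞): the term is ∫ sqrt(3)/(9*t**(3/2))·t^(s-1)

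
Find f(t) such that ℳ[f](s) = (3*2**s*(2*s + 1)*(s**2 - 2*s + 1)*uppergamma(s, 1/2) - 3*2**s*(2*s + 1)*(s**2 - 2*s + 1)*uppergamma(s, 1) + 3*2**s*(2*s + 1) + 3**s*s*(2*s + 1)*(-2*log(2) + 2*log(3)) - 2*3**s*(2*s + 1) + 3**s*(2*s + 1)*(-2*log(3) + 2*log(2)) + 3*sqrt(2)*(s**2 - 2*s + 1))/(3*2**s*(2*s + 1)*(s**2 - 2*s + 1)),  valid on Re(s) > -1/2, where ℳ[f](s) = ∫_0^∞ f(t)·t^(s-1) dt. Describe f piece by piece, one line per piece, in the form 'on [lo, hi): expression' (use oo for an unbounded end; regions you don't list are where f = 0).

integrate the 3 segments split at 1/2, 1, then add the results
[0, 1/2) adds the kernel integral of sqrt(t)
[1/2, 1) adds the kernel integral of exp(-t)
∫ log(t)/t·t^(s-1) over [1, 3/2)

on [0, 1/2): sqrt(t)
on [1/2, 1): exp(-t)
on [1, 3/2): log(t)/t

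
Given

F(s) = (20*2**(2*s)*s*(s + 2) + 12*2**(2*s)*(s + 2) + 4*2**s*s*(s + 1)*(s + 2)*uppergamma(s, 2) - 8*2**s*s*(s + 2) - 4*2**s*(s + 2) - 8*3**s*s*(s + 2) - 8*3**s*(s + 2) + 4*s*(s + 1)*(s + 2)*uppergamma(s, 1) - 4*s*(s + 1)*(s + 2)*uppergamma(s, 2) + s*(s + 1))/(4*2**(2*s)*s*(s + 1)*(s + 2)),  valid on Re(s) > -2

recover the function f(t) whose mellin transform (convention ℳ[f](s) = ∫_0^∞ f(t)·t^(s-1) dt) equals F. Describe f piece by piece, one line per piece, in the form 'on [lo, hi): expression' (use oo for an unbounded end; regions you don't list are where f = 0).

on [0, 1/4): 4*t**2
on [1/4, 1/2): exp(-4*t)
on [1/2, 3/4): 2*t + 1
on [3/4, 1): 2*t + 3
on [1, oo): exp(-2*t)

undo the common scale on t: t**2 on [0, 1/2); exp(-2*t) on [1/2, 1); t + 1 on [1, 3/2); …
f breaks at 1/4, 1/2, 3/4, 1 into 5 integrals to sum
∫ over [0, 1/4) of 4*t**2·t^(s-1) joins the sum
over [1/4, 1/2), the kernel integral of exp(-4*t) enters the sum
over [1/2, 3/4), the kernel integral of (2*t + 1) enters the sum
∫ (2*t + 3)·t^(s-1) over [3/4, 1)
the [1, ∞) slice contributes ∫ exp(-2*t)·t^(s-1) dt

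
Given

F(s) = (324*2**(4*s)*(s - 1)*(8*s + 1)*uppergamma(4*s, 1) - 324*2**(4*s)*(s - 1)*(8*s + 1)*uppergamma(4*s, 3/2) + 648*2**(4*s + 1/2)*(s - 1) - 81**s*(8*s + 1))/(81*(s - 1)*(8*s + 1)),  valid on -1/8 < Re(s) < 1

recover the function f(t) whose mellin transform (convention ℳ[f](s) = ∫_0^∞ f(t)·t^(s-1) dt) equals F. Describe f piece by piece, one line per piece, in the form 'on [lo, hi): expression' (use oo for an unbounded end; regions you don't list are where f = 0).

peel off the power substitution: t**(1/4) on [0, 4); exp(-sqrt(t)/2) on [4, 9); t**(-2) on [9, ∞)
remove the power substitution first: sqrt(t) on [0, 2); exp(-t/2) on [2, 3); t**(-4) on [3, ∞)
f breaks at 16, 81 into 3 integrals to sum
between 0 and 16 the integrand is t**(1/8)·t^(s-1)
piece [16, 81): integrate exp(-t**(1/4)/2) against the kernel
for t in [81, ∞): the term is ∫ 1/t·t^(s-1)

on [0, 16): t**(1/8)
on [16, 81): exp(-t**(1/4)/2)
on [81, oo): 1/t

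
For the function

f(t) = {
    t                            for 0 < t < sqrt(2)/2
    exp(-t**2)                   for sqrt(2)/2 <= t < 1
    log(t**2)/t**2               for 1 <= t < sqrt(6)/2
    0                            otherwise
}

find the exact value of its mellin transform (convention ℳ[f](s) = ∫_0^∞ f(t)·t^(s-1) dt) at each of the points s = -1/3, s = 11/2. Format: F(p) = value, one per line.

the power substitution comes off first: sqrt(t) on [0, 1/2); exp(-t) on [1/2, 1); log(t)/t on [1, 3/2)
linearity at sqrt(2)/2, 1 turns ℳ[f](s) into 3 summed integrals
the [0, sqrt(2)/2) slice contributes ∫ t·t^(s-1) dt
on [sqrt(2)/2, 1) integrate f = exp(-t**2) against the kernel
segment [1, sqrt(6)/2) carries log(t**2)/t**2; integrate it

F(-1/3) = -2*2**(1/6)*3**(5/6)*log(3)/21 - 4*2**(1/6)*3**(5/6)/49 - uppergamma(-1/6, 1)/2 + 2*2**(1/6)*3**(5/6)*log(2)/21 + uppergamma(-1/6, 1/2)/2 + 18/49 + 3*2**(2/3)/4
F(11/2) = -uppergamma(11/4, 1)/2 - 3*2**(1/4)*3**(3/4)*log(2)/14 - 6*2**(1/4)*3**(3/4)/49 + 2**(3/4)/104 + 8/49 + 3*2**(1/4)*3**(3/4)*log(3)/14 + uppergamma(11/4, 1/2)/2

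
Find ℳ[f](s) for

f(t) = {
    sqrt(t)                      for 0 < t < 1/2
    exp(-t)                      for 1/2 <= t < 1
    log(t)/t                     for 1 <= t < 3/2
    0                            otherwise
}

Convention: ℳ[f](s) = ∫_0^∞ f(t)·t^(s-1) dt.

the 3 pieces separated at 1/2, 1 each add one integral
between 0 and 1/2 the integrand is sqrt(t)·t^(s-1)
piece [1/2, 1): integrate exp(-t) against the kernel
the [1, 3/2) slice contributes ∫ log(t)/t·t^(s-1) dt

(3*2**s*(2*s + 1)*(s**2 - 2*s + 1)*uppergamma(s, 1/2) - 3*2**s*(2*s + 1)*(s**2 - 2*s + 1)*uppergamma(s, 1) + 3*2**s*(2*s + 1) + 3**s*s*(2*s + 1)*(-2*log(2) + 2*log(3)) - 2*3**s*(2*s + 1) + 3**s*(2*s + 1)*(-2*log(3) + 2*log(2)) + 3*sqrt(2)*(s**2 - 2*s + 1))/(3*2**s*(2*s + 1)*(s**2 - 2*s + 1))
  Re(s) > -1/2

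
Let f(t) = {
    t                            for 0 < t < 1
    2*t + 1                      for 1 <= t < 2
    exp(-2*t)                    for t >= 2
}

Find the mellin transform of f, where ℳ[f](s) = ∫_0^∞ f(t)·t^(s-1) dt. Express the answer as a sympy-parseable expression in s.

treat the 3 regions marked off by 1, 2 separately and sum
for t in [0, 1): the term is ∫ t·t^(s-1)
over [1, 2), the kernel integral of (2*t + 1) enters the sum
∫ exp(-2*t)·t^(s-1) over [2, ∞)

(2**s*s*(s + 1)*uppergamma(s, 4) - 2*4**s*s - 4**s + 5*8**s*s + 8**s)/(4**s*s*(s + 1))
  Re(s) > -1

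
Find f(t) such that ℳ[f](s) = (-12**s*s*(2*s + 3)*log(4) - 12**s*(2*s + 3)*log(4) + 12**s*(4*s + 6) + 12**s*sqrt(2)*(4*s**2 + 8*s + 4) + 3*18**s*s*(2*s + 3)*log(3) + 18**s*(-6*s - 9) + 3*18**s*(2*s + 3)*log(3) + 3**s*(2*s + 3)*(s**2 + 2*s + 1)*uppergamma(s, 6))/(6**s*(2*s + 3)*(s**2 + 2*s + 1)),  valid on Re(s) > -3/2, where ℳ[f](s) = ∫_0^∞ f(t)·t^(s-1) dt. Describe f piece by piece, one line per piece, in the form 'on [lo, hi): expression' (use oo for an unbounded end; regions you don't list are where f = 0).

on [0, 2): t**(3/2)
on [2, 3): t*log(t)
on [3, oo): exp(-2*t)

decompose at 2, 3; ℳ[f](s) sums the 3 pieces' integrals
piece [0, 2): integrate t**(3/2) against the kernel
[2, 3) adds the kernel integral of t*log(t)
segment [3, ∞) carries exp(-2*t); integrate it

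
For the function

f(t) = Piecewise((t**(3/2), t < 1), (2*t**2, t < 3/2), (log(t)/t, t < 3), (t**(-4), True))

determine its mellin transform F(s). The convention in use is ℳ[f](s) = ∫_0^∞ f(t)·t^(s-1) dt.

(324*2**s*(s - 4)*(s + 2)*(s**2 - 2*s + 1) - 324*2**s*(s - 4)*(2*s + 3)*(s**2 - 2*s + 1) - 108*3**s*s*(s - 4)*(s + 2)*(2*s + 3)*log(3) + 108*3**s*s*(s - 4)*(s + 2)*(2*s + 3)*log(2) - 108*3**s*(s - 4)*(s + 2)*(2*s + 3)*log(2) + 108*3**s*(s - 4)*(s + 2)*(2*s + 3) + 108*3**s*(s - 4)*(s + 2)*(2*s + 3)*log(3) + 729*3**s*(s - 4)*(2*s + 3)*(s**2 - 2*s + 1) + 54*6**s*s*(s - 4)*(s + 2)*(2*s + 3)*log(3) - 54*6**s*(s - 4)*(s + 2)*(2*s + 3)*log(3) - 54*6**s*(s - 4)*(s + 2)*(2*s + 3) - 2*6**s*(s + 2)*(2*s + 3)*(s**2 - 2*s + 1))/(162*2**s*(s - 4)*(s + 2)*(2*s + 3)*(s**2 - 2*s + 1))
  -3/2 < Re(s) < 4

along the cuts 1, 3/2, 3, ℳ[f](s) splits into 4 integrals
on [0, 1) integrate f = t**(3/2) against the kernel
between 1 and 3/2 the integrand is 2*t**2·t^(s-1)
between 3/2 and 3 the integrand is log(t)/t·t^(s-1)
[3, ∞) adds the kernel integral of t**(-4)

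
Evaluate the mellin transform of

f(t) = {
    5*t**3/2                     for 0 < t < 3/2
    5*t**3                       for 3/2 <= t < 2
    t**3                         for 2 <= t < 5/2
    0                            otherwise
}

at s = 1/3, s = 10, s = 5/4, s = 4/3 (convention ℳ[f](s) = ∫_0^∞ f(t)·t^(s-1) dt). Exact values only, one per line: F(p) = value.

breakpoints 3/2, 2: one integral from each of the 3 segments
segment [0, 3/2) carries 5*t**3/2; integrate it
segment 3/2 to 2 holds 5*t**3; add its integral
∫ over [2, 5/2) of t**3·t^(s-1) joins the sum

F(1/3) = -81*12**(1/3)/64 + 75*20**(1/3)/32 + 48*2**(1/3)/5
F(10) = 2970305547/212992
F(5/4) = 2**(1/4)*(-405*sqrt(2)*3**(1/4) + 1250*sqrt(2)*5**(1/4) + 4096)/272
F(4/3) = -1215*12**(1/3)/832 + 1875*20**(1/3)/416 + 192*2**(1/3)/13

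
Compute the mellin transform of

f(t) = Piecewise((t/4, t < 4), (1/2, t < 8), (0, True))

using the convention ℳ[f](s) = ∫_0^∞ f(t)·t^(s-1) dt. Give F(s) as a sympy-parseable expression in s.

reversing the common scale on t: t/2 on [0, 2); 1/2 on [2, 4)
peel off the common scale on t: t on [0, 1); 1/2 on [1, 2)
breakpoints 4: one integral from each of the 2 segments
the [0, 4) slice contributes ∫ t/4·t^(s-1) dt
∫ 1/2·t^(s-1) over [4, 8)

2**(2*s)*(2**s*(s + 1) + s - 1)/(2*s*(s + 1))
  Re(s) > -1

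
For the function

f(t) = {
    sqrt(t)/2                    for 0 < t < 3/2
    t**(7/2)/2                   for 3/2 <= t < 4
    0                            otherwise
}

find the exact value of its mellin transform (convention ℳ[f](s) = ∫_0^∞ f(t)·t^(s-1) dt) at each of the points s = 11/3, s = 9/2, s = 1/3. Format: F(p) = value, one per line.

F(11/3) = -80433*2**(5/6)*3**(1/6)/275200 + 49152*2**(1/3)/43
F(9/2) = 83868827/20480
F(1/3) = 147*2**(1/6)*3**(5/6)/1840 + 384*2**(2/3)/23

breakpoints 3/2: one integral from each of the 2 segments
∫ sqrt(t)/2·t^(s-1) over [0, 3/2)
segment 3/2 to 4 holds t**(7/2)/2; add its integral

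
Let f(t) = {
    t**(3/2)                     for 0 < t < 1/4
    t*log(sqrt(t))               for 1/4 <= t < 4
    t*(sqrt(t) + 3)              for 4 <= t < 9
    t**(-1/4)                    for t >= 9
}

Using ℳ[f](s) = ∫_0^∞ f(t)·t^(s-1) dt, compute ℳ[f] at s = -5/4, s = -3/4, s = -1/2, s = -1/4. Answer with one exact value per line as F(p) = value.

back out the shared t-power: sqrt(t) on [0, 1/4); log(sqrt(t)) on [1/4, 4); sqrt(t) + 3 on [4, 9); …
undo the power substitution: t on [0, 1/2); log(t) on [1/2, 2); t + 3 on [2, 3); …
cuts at 1/4, 4, 9: linearity sums the 4 kernel integrals
∫ t**(3/2)·t^(s-1) over [0, 1/4)
segment [1/4, 4) carries t*log(sqrt(t)); integrate it
on [4, 9): add ∫ t*(sqrt(t) + 3)·t^(s-1) dt
piece [9, ∞): integrate t**(-1/4) against the kernel

F(-5/4) = sqrt(2)*(-486*log(2) + sqrt(2) + 648)/81
F(-3/4) = sqrt(2)*(-330 + sqrt(2) + 108*log(2) + 144*sqrt(6))/18
F(-1/2) = 4*sqrt(3)/27 + 5*log(2) + 33/4
F(-1/4) = sqrt(2)*(-1139 + 30*sqrt(2) + 270*log(2) + 864*sqrt(6))/90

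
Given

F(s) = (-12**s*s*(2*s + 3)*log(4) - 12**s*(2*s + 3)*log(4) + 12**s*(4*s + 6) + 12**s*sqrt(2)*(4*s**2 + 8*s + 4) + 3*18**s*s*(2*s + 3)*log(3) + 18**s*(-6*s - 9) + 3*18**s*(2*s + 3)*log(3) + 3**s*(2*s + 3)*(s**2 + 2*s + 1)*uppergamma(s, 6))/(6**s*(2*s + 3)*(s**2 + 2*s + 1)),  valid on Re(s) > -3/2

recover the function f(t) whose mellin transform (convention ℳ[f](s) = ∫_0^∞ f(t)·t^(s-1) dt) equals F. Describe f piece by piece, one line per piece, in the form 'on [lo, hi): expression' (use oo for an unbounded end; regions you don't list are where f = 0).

on [0, 2): t**(3/2)
on [2, 3): t*log(t)
on [3, oo): exp(-2*t)

treat the 3 regions marked off by 2, 3 separately and sum
[0, 2) adds the kernel integral of t**(3/2)
∫ t*log(t)·t^(s-1) over [2, 3)
∫ exp(-2*t)·t^(s-1) over [3, ∞)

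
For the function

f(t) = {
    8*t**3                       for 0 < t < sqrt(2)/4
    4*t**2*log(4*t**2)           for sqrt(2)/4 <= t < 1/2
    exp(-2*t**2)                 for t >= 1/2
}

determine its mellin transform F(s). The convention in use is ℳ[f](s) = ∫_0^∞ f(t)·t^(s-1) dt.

(-2*2**(s/2)*(s + 3) + 2*2**s*(s + 3)*(s**2/4 + s + 1)*uppergamma(s/2, 1/2) + s*(s + 3)*log(2)/2 + s + (s + 3)*log(2) + sqrt(2)*(s**2/4 + s + 1) + 3)/(4*2**(3*s/2)*(s + 3)*(s**2/4 + s + 1))
  Re(s) > -3

reversing the common scale on t: t**3 on [0, sqrt(2)/2); t**2*log(t**2) on [sqrt(2)/2, 1); exp(-t**2/2) on [1, ∞)
peel off the power substitution: t**(3/2) on [0, 1/2); t*log(t) on [1/2, 1); exp(-t/2) on [1, ∞)
split f at sqrt(2)/4, 1/2: ℳ[f](s) collects 3 kernel integrals
on [0, sqrt(2)/4): add ∫ 8*t**3·t^(s-1) dt
∫ over [sqrt(2)/4, 1/2) of 4*t**2*log(4*t**2)·t^(s-1) joins the sum
for t in [1/2, ∞): the term is ∫ exp(-2*t**2)·t^(s-1)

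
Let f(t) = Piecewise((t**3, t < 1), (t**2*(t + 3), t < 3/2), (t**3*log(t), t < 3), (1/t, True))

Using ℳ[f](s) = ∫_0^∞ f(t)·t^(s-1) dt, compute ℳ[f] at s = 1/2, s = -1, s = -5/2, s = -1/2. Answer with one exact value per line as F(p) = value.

peel off the shared t-power: t**2 on [0, 1); t*(t + 3) on [1, 3/2); t**2*log(t) on [3/2, 3); …
reversing the shared t-power: t on [0, 1); t + 3 on [1, 3/2); t*log(t) on [3/2, 3); …
summing 4 kernel integrals split by 1, 3/2, 3 yields ℳ[f](s)
[0, 1) adds the kernel integral of t**3
segment [1, 3/2) carries t**2*(t + 3); integrate it
between 3/2 and 3 the integrand is t**3*log(t)·t^(s-1)
[3, ∞) adds the kernel integral of 1/t

F(1/2) = -226*sqrt(3)/147 - 27*sqrt(6)*log(3)/56 - 6/5 + 27*sqrt(6)*log(2)/56 + 3861*sqrt(6)/1960 + 54*sqrt(3)*log(3)/7
F(-1) = 9*log(2)/8 + 143/144 + 27*log(3)/8
F(-5/2) = -2266*sqrt(3)/567 + sqrt(6) + log(2**(sqrt(6))*3**(-sqrt(6) + 2*sqrt(3))) + 6
F(-1/2) = -922*sqrt(3)/675 - 2 + 213*sqrt(6)/100 + log(2**(9*sqrt(6)/20)*3**(-9*sqrt(6)/20 + 18*sqrt(3)/5))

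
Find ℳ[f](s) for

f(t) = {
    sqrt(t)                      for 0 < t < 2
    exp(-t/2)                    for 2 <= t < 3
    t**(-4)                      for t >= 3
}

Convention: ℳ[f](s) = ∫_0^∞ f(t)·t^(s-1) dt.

decompose at 2, 3; ℳ[f](s) sums the 3 pieces' integrals
on [0, 2): add ∫ sqrt(t)·t^(s-1) dt
segment [2, 3) carries exp(-t/2); integrate it
piece [3, ∞): integrate t**(-4) against the kernel

(2**s*(s - 4)*(2*s + 1)*uppergamma(s, 1) - 2**s*(s - 4)*(2*s + 1)*uppergamma(s, 3/2) + 2*2**(s + 1/2)*(s - 4) - 3**s*(2*s + 1)/81)/((s - 4)*(2*s + 1))
  -1/2 < Re(s) < 4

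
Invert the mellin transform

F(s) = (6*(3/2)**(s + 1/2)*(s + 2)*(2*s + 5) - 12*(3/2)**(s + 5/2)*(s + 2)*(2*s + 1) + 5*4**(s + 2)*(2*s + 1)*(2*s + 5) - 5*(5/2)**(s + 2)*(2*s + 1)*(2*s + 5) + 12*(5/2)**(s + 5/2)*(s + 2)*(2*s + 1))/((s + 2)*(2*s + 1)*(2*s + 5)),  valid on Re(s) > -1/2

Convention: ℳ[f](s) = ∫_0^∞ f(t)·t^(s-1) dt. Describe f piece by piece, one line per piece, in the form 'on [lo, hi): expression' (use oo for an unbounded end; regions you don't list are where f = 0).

on [0, 3/2): 3*sqrt(t)
on [3/2, 5/2): 6*t**(5/2)
on [5/2, 4): 5*t**2

breakpoints 3/2, 5/2: one integral from each of the 3 segments
over [0, 3/2), the kernel integral of 3*sqrt(t) enters the sum
on [3/2, 5/2): add ∫ 6*t**(5/2)·t^(s-1) dt
the [5/2, 4) slice contributes ∫ 5*t**2·t^(s-1) dt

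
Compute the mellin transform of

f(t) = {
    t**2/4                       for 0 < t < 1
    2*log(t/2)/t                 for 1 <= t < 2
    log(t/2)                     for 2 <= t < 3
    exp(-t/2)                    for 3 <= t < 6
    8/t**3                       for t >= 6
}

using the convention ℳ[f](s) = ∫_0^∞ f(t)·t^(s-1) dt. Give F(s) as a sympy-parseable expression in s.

(108*2**s*s**2*(s - 3)*(s + 2)*(s**2 - 2*s + 1)*uppergamma(s, 3/2) - 108*2**s*s**2*(s - 3)*(s + 2)*(s**2 - 2*s + 1)*uppergamma(s, 3) - 108*2**s*s**2*(s - 3)*(s + 2) + 108*2**s*(s - 3)*(s + 2)*(s**2 - 2*s + 1) - 108*3**s*s*(s - 3)*(s + 2)*(s**2 - 2*s + 1)*log(2) + 108*3**s*s*(s - 3)*(s + 2)*(s**2 - 2*s + 1)*log(3) - 108*3**s*(s - 3)*(s + 2)*(s**2 - 2*s + 1) - 4*6**s*s**2*(s + 2)*(s**2 - 2*s + 1) + 216*s**3*(s - 3)*(s + 2)*log(2) - 216*s**2*(s - 3)*(s + 2)*log(2) + 216*s**2*(s - 3)*(s + 2) + 27*s**2*(s - 3)*(s**2 - 2*s + 1))/(108*s**2*(s - 3)*(s + 2)*(s**2 - 2*s + 1))
  -2 < Re(s) < 3

invert the common scale on t to get t**2 on [0, 1/2); log(t)/t on [1/2, 1); log(t) on [1, 3/2); …
f breaks at 1, 2, 3, 6 into 5 integrals to sum
over [0, 1), the kernel integral of t**2/4 enters the sum
on [1, 2) integrate f = 2*log(t/2)/t against the kernel
segment [2, 3) carries log(t/2); integrate it
∫ exp(-t/2)·t^(s-1) over [3, 6)
piece [6, ∞): integrate 8/t**3 against the kernel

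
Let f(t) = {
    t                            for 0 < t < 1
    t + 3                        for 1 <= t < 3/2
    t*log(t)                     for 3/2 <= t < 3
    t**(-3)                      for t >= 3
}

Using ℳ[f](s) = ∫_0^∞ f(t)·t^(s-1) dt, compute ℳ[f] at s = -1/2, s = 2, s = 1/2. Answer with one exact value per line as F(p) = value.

breakpoints 1, 3/2, 3: one integral from each of the 4 segments
piece [0, 1): integrate t against the kernel
on [1, 3/2): add ∫ (t + 3)·t^(s-1) dt
segment [3/2, 3) carries t*log(t); integrate it
∫ over [3, ∞) of t**(-3)·t^(s-1) joins the sum

F(-1/2) = -2266*sqrt(3)/567 + sqrt(6) + log(2**(sqrt(6))*3**(-sqrt(6) + 2*sqrt(3))) + 6
F(2) = 17/24 + 9*log(2)/8 + 63*log(3)/8
F(1/2) = -6 - 178*sqrt(3)/135 + log(2**(sqrt(6)/2)*3**(-sqrt(6)/2 + 2*sqrt(3))) + 23*sqrt(6)/6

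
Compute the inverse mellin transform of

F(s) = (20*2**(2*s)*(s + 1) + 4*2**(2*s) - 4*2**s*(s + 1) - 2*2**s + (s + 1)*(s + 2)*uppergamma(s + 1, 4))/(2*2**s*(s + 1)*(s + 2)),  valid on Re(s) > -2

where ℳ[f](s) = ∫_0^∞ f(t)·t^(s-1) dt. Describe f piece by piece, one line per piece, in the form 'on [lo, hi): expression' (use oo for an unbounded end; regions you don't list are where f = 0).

strip the shared t-power: t**(3/2) on [0, 1); sqrt(t)*(2*t + 1) on [1, 2); sqrt(t)*exp(-2*t) on [2, ∞)
the shared t-power comes off first: t on [0, 1); 2*t + 1 on [1, 2); exp(-2*t) on [2, ∞)
breakpoints 1, 2: one integral from each of the 3 segments
on [0, 1) integrate f = t**2 against the kernel
[1, 2) adds the kernel integral of t*(2*t + 1)
between 2 and ∞ the integrand is t*exp(-2*t)·t^(s-1)

on [0, 1): t**2
on [1, 2): t*(2*t + 1)
on [2, oo): t*exp(-2*t)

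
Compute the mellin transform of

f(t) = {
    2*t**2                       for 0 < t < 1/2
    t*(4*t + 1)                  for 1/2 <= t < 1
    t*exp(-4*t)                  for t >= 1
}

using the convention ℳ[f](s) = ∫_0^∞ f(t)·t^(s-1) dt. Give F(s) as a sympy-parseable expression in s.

(20*2**(2*s)*(s + 1) + 4*2**(2*s) - 4*2**s*(s + 1) - 2*2**s + (s + 1)*(s + 2)*uppergamma(s + 1, 4))/(4*2**(2*s)*(s + 1)*(s + 2))
  Re(s) > -2

the shared t-power comes off first: 2*t**3 on [0, 1/2); t**2*(4*t + 1) on [1/2, 1); t**2*exp(-4*t) on [1, ∞)
invert the shared t-power to get 2*t on [0, 1/2); 4*t + 1 on [1/2, 1); exp(-4*t) on [1, ∞)
the common scale on t comes off first: t on [0, 1); 2*t + 1 on [1, 2); exp(-2*t) on [2, ∞)
decompose at 1/2, 1; ℳ[f](s) sums the 3 pieces' integrals
∫ over [0, 1/2) of 2*t**2·t^(s-1) joins the sum
piece [1/2, 1): integrate t*(4*t + 1) against the kernel
piece [1, ∞): integrate t*exp(-4*t) against the kernel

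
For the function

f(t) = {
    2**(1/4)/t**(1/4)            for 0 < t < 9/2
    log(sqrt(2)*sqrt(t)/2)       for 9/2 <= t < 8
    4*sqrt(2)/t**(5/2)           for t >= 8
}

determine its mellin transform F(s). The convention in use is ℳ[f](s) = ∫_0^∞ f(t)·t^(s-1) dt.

invert the common scale on t to get t**(-1/4) on [0, 9/4); log(sqrt(t)) on [9/4, 4); t**(-5/2) on [4, ∞)
remove the power substitution first: 1/sqrt(t) on [0, 3/2); log(t) on [3/2, 2); t**(-5) on [2, ∞)
remove the shared t-power first: sqrt(t) on [0, 3/2); t*log(t) on [3/2, 2); t**(-4) on [2, ∞)
decompose at 9/2, 8; ℳ[f](s) sums the 3 pieces' integrals
on [0, 9/2): add ∫ 2**(1/4)/t**(1/4)·t^(s-1) dt
[9/2, 8) adds the kernel integral of log(sqrt(2)*sqrt(t)/2)
∫ over [8, ∞) of 4*sqrt(2)/t**(5/2)·t^(s-1) joins the sum

2**s*2**(1 - 2*s)*(32*2**(4*s - 2)*(2*s - 5)*(2*s - 1)*(4*s - 1)*log(2) - 32*2**(4*s - 2)*(2*s - 5)*(4*s - 1) + 32*2**(4*s - 2)*(2*s - 5)*(4*s - 1)*log(2) - 2**(4*s - 2)*(4*s - 1)*(4*s + (2*s - 1)**2 - 1) - 24*3**(2*s - 1)*(2*s - 5)*(2*s - 1)*(4*s - 1)*log(3) + 24*3**(2*s - 1)*(2*s - 5)*(2*s - 1)*(4*s - 1)*log(2) - 24*3**(2*s - 1)*(2*s - 5)*(4*s - 1)*log(3) + 24*3**(2*s - 1)*(2*s - 5)*(4*s - 1)*log(2) + 24*3**(2*s - 1)*(2*s - 5)*(4*s - 1) + 16*3**(2*s - 1)*sqrt(6)*(2*s - 5)*(4*s + (2*s - 1)**2 - 1))/(8*(2*s - 5)*(4*s - 1)*(4*s + (2*s - 1)**2 - 1))
  1/4 < Re(s) < 5/2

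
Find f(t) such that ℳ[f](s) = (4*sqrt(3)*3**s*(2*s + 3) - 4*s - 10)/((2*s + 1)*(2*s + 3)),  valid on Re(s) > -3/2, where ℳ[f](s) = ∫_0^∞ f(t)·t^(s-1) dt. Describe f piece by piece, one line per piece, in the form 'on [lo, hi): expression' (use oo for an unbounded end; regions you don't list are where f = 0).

on [0, 1): t**(3/2)
on [1, 3): 2*sqrt(t)

breakpoints 1: one integral from each of the 2 segments
between 0 and 1 the integrand is t**(3/2)·t^(s-1)
segment [1, 3) carries 2*sqrt(t); integrate it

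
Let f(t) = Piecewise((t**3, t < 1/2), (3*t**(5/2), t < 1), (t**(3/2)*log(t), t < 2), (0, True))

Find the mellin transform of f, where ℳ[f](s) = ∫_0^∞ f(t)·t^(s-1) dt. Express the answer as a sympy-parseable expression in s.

undo the shared t-power: t**(5/2) on [0, 1/2); 3*t**2 on [1/2, 1); t*log(t) on [1, 2)
back out the shared t-power: sqrt(t) on [0, 1/2); 3 on [1/2, 1); log(t)/t on [1, 2)
back out the shared t-power: t**(3/2) on [0, 1/2); 3*t on [1/2, 1); log(t) on [1, 2)
treat the 3 regions marked off by 1/2, 1 separately and sum
[0, 1/2) adds the kernel integral of t**3
on [1/2, 1): add ∫ 3*t**(5/2)·t^(s-1) dt
on [1, 2) integrate f = t**(3/2)*log(t) against the kernel

2**(-s - 7/2)*(2**(s + 9/2)*(2*s + 3)**2*(3*s + 9) + 2**(s + 11/2)*(s + 3)*(2*s + 5) - 2**(2*s + 7)*(s + 3)*(2*s + 5) + 64*4**s*(s + 3)*(2*s + 3)*(2*s + 5)*log(2) + (-12*s - 36)*(2*s + 3)**2 + sqrt(2)*(2*s + 3)**2*(2*s + 5))/((s + 3)*(2*s + 3)**2*(2*s + 5))
  Re(s) > -3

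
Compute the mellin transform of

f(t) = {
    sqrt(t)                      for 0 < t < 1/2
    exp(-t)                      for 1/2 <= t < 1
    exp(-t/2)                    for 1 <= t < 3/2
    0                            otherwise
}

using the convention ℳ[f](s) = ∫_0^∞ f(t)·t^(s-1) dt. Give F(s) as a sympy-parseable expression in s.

slice at 1/2, 1, transform all 3 pieces, and sum them
the [0, 1/2) slice contributes ∫ sqrt(t)·t^(s-1) dt
∫ over [1/2, 1) of exp(-t)·t^(s-1) joins the sum
the [1, 3/2) slice contributes ∫ exp(-t/2)·t^(s-1) dt

(2**s*(2*s + 1)*uppergamma(s, 1/2) - 2**s*(2*s + 1)*uppergamma(s, 1) + 4**s*(2*s + 1)*uppergamma(s, 1/2) - 4**s*(2*s + 1)*uppergamma(s, 3/4) + sqrt(2))/(2**s*(2*s + 1))
  Re(s) > -1/2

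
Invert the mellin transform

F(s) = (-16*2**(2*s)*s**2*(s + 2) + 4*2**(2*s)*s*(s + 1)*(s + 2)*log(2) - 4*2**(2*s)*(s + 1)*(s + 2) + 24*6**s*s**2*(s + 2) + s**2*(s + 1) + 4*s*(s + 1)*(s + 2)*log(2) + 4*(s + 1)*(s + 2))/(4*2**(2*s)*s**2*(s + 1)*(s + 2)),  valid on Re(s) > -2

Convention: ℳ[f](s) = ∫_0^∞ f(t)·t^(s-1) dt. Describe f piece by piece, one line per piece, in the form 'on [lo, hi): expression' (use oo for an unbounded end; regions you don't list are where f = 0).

peel off the common scale on t: t**2 on [0, 1/2); log(t) on [1/2, 2); 2*t on [2, 3)
along the cuts 1/4, 1, ℳ[f](s) splits into 3 integrals
[0, 1/4) adds the kernel integral of 4*t**2
[1/4, 1) adds the kernel integral of log(2*t)
for t in [1, 3/2): the term is ∫ 4*t·t^(s-1)

on [0, 1/4): 4*t**2
on [1/4, 1): log(2*t)
on [1, 3/2): 4*t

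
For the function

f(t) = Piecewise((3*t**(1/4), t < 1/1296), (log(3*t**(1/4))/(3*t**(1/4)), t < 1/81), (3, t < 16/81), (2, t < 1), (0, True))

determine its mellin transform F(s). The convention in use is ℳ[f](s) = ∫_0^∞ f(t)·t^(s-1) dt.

(2*1296**s*(4*s + 1)*(16*s**2 - 8*s + 1) - 3*16**s*(4*s + 1)*(16*s**2 - 8*s + 1) - 2**(4*s + 2)*s*(4*s + 1) + 256**s*(4*s + 1)*(16*s**2 - 8*s + 1) + 32*s**2*(4*s + 1)*log(2) - 8*s*(4*s + 1)*log(2) + 8*s*(4*s + 1) + 2*s*(16*s**2 - 8*s + 1))/(1296**s*s*(4*s + 1)*(16*s**2 - 8*s + 1))
  Re(s) > -1/4

reversing the power substitution: 3*sqrt(t) on [0, 1/36); log(3*sqrt(t))/(3*sqrt(t)) on [1/36, 1/9); 3 on [1/9, 4/9); …
back out the power substitution: 3*t on [0, 1/6); log(3*t)/(3*t) on [1/6, 1/3); 3 on [1/3, 2/3); …
back out the common scale on t: t on [0, 1/2); log(t)/t on [1/2, 1); 3 on [1, 2); …
treat the 4 regions marked off by 1/1296, 1/81, 16/81 separately and sum
piece [0, 1/1296): integrate 3*t**(1/4) against the kernel
segment 1/1296 to 1/81 holds log(3*t**(1/4))/(3*t**(1/4)); add its integral
for t in [1/81, 16/81): the term is ∫ 3·t^(s-1)
piece [16/81, 1): integrate 2 against the kernel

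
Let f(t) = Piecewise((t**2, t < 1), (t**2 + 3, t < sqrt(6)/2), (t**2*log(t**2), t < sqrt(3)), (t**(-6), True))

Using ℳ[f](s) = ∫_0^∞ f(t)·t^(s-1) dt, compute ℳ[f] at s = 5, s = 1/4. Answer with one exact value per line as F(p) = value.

the power substitution comes off first: t on [0, 1); t + 3 on [1, 3/2); t*log(t) on [3/2, 3); …
slice at 1, sqrt(6)/2, sqrt(3), transform all 4 pieces, and sum them
piece [0, 1): integrate t**2 against the kernel
for t in [1, sqrt(6)/2): the term is ∫ (t**2 + 3)·t^(s-1)
between sqrt(6)/2 and sqrt(3) the integrand is t**2*log(t**2)·t^(s-1)
between sqrt(3) and ∞ the integrand is t**(-6)·t^(s-1)

F(5) = -113*sqrt(3)/147 - 27*sqrt(6)*log(3)/112 - 3/5 + 27*sqrt(6)*log(2)/112 + 3861*sqrt(6)/3920 + 27*sqrt(3)*log(3)/7
F(1/4) = 2**(7/8)*(-3726*2**(1/8) - 366*6**(1/8) + log(2**(207*3**(1/8))*3**(-207*3**(1/8) + 414*6**(1/8))) + 4117*3**(1/8))/621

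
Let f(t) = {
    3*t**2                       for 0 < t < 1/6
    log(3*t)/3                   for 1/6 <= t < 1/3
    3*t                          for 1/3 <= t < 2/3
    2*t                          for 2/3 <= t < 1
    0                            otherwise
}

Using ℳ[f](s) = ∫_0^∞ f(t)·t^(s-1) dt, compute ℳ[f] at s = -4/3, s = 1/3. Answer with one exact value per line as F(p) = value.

back out the shared t-power: 3*t on [0, 1/6); log(3*t)/(3*t) on [1/6, 1/3); 3 on [1/3, 2/3); …
remove the common scale on t first: t on [0, 1/2); log(t)/t on [1/2, 1); 3 on [1, 2); …
treat the 4 regions marked off by 1/6, 1/3, 2/3 separately and sum
on [0, 1/6): add ∫ 3*t**2·t^(s-1) dt
piece [1/6, 1/3): integrate log(3*t)/3 against the kernel
piece [1/3, 2/3): integrate 3*t against the kernel
between 2/3 and 1 the integrand is 2*t·t^(s-1)

F(-4/3) = 6**(1/3)*(-32*6**(2/3) - 48*2**(1/3) - 48*log(2) + 60 + 135*2**(2/3))/32
F(1/3) = 6**(2/3)*(-105*2**(1/3) + 28*log(2) + 14*2**(2/3) + 42*6**(1/3) + 85)/168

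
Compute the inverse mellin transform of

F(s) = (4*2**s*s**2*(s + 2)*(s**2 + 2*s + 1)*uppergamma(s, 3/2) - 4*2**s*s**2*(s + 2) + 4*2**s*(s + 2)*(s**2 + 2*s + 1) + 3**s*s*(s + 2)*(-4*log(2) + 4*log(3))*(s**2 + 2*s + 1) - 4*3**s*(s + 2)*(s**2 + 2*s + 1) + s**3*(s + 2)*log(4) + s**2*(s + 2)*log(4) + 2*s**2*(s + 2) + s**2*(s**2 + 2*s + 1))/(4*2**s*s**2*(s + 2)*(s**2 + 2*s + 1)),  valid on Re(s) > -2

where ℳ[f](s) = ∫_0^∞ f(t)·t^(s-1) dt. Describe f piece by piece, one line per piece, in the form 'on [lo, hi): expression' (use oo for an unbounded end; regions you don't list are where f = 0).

on [0, 1/2): t**2
on [1/2, 1): t*log(t)
on [1, 3/2): log(t)
on [3/2, oo): exp(-t)

treat the 4 regions marked off by 1/2, 1, 3/2 separately and sum
between 0 and 1/2 the integrand is t**2·t^(s-1)
on [1/2, 1) integrate f = t*log(t) against the kernel
∫ log(t)·t^(s-1) over [1, 3/2)
[3/2, ∞) adds the kernel integral of exp(-t)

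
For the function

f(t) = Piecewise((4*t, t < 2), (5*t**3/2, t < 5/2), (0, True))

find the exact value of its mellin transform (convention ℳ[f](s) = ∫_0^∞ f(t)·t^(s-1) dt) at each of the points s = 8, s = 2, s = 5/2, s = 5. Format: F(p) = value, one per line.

the 2 pieces separated at 2 each add one integral
[0, 2) adds the kernel integral of 4*t
on [2, 5/2) integrate f = 5*t**3/2 against the kernel

F(8) = 2100796633/405504
F(2) = 8351/192
F(5/2) = -416*sqrt(2)/77 + 15625*sqrt(10)/704
F(5) = 5400623/12288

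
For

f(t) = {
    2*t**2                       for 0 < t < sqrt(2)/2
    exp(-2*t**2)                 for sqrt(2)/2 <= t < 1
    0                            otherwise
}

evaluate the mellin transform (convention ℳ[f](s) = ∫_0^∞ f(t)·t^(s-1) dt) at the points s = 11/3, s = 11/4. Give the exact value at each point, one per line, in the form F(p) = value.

invert the power substitution to get 2*t on [0, 1/2); exp(-2*t) on [1/2, 1)
invert the common scale on t to get t on [0, 1); exp(-t) on [1, 2)
summing 2 kernel integrals split by sqrt(2)/2 yields ℳ[f](s)
over [0, sqrt(2)/2), the kernel integral of 2*t**2 enters the sum
∫ exp(-2*t**2)·t^(s-1) over [sqrt(2)/2, 1)

F(11/3) = 2**(1/6)*(-17*uppergamma(11/6, 2) + 6 + 17*uppergamma(11/6, 1))/136
F(11/4) = 2**(5/8)*(-19*uppergamma(11/8, 2) + 8 + 19*uppergamma(11/8, 1))/152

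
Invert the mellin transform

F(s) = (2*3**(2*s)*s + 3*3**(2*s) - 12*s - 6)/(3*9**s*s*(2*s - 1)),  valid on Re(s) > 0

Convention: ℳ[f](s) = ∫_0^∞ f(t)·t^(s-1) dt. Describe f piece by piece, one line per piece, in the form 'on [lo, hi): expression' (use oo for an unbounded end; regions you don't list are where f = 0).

back out the power substitution: 1 on [0, 1/3); 2*(2 - 3*t/2)/(3*t) on [1/3, 1)
reversing the common scale on t: 1 on [0, 1/2); (2 - t)/t on [1/2, 3/2)
invert the shared t-power to get t on [0, 1/2); 2 - t on [1/2, 3/2)
slice at 1/9, transform all 2 pieces, and sum them
piece [0, 1/9): integrate 1 against the kernel
on [1/9, 1) integrate f = 2*(2 - 3*sqrt(t)/2)/(3*sqrt(t)) against the kernel

on [0, 1/9): 1
on [1/9, 1): 2*(2 - 3*sqrt(t)/2)/(3*sqrt(t))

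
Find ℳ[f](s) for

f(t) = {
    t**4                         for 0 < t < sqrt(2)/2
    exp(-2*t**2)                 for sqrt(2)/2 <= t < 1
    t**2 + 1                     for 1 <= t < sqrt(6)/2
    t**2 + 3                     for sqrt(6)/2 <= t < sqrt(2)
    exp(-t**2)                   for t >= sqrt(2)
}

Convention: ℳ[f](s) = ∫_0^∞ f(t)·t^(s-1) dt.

remove the power substitution first: t**2 on [0, 1/2); exp(-2*t) on [1/2, 1); t + 1 on [1, 3/2); …
cuts at sqrt(2)/2, 1, sqrt(6)/2, sqrt(2): linearity sums the 5 kernel integrals
[0, sqrt(2)/2) adds the kernel integral of t**4
segment [sqrt(2)/2, 1) carries exp(-2*t**2); integrate it
on [1, sqrt(6)/2) integrate f = (t**2 + 1) against the kernel
over [sqrt(6)/2, sqrt(2)), the kernel integral of (t**2 + 3) enters the sum
on [sqrt(2), ∞): add ∫ exp(-t**2)·t^(s-1) dt

(sqrt(2)/2)**s*(2*2**(s/2)*s*(s + 2)*(s + 4)*uppergamma(s/2, 2) - 8*2**(s/2)*s*(s + 4) - 8*2**(s/2)*(s + 4) + 20*2**s*s*(s + 4) + 24*2**s*(s + 4) - 8*3**(s/2)*s*(s + 4) - 16*3**(s/2)*(s + 4) + 2*s*(s + 2)*(s + 4)*uppergamma(s/2, 1) - 2*s*(s + 2)*(s + 4)*uppergamma(s/2, 2) + s*(s + 2))/(4*s*(s + 2)*(s + 4))
  Re(s) > -4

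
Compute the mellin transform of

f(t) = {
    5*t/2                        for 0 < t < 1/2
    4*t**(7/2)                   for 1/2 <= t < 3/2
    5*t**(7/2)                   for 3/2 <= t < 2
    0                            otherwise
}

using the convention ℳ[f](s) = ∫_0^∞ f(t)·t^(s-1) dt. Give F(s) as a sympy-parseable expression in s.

(-16*2**(-s - 7/2)*(s + 1) + 5*2**(-s - 1)*(2*s + 7) + 20*2**(s + 7/2)*(s + 1) - 4*(3/2)**(s + 7/2)*(s + 1))/(2*(s + 1)*(2*s + 7))
  Re(s) > -1

slice at 1/2, 3/2, transform all 3 pieces, and sum them
on [0, 1/2): add ∫ 5*t/2·t^(s-1) dt
∫ 4*t**(7/2)·t^(s-1) over [1/2, 3/2)
∫ 5*t**(7/2)·t^(s-1) over [3/2, 2)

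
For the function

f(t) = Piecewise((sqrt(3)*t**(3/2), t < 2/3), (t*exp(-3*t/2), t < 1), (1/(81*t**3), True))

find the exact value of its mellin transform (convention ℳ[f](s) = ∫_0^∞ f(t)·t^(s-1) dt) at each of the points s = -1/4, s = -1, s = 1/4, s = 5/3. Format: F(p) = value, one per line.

F(-1/4) = 3**(1/4)*(-5265*2**(3/4)*uppergamma(3/4, 3/2) + 20*3**(3/4) + 5265*2**(3/4)*uppergamma(3/4, 1) + 8424*2**(1/4))/15795
F(-1) = Ei(-3/2) + 1/324 - Ei(-1) + 2*sqrt(2)
F(1/4) = -2*2**(1/4)*3**(3/4)*uppergamma(5/4, 3/2)/9 + 4/891 + 2*2**(1/4)*3**(3/4)*uppergamma(5/4, 1)/9 + 8*6**(3/4)/63
F(5/3) = 3**(1/3)*(-912*2**(2/3)*uppergamma(8/3, 3/2) + 19*3**(2/3) + 576*2**(1/6) + 912*2**(2/3)*uppergamma(8/3, 1))/6156

peel off the shared t-power: sqrt(3)*sqrt(t) on [0, 2/3); exp(-3*t/2) on [2/3, 1); 1/(81*t**4) on [1, ∞)
strip the common scale on t: sqrt(6)*sqrt(t)/2 on [0, 4/3); exp(-3*t/4) on [4/3, 2); 16/(81*t**4) on [2, ∞)
undo the common scale on t: sqrt(t) on [0, 2); exp(-t/2) on [2, 3); t**(-4) on [3, ∞)
split f at 2/3, 1: ℳ[f](s) collects 3 kernel integrals
piece [0, 2/3): integrate sqrt(3)*t**(3/2) against the kernel
on [2/3, 1): add ∫ t*exp(-3*t/2)·t^(s-1) dt
piece [1, ∞): integrate 1/(81*t**3) against the kernel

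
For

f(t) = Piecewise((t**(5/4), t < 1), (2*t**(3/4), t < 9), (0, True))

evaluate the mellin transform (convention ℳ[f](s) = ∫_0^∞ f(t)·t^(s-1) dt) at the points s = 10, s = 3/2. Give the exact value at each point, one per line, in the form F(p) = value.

peel off the shared t-power: t**(3/4) on [0, 1); 2*t**(1/4) on [1, 9)
back out the power substitution: t**(3/2) on [0, 1); 2*sqrt(t) on [1, 3)
cuts at 1: linearity sums the 2 kernel integrals
segment [0, 1) carries t**(5/4); integrate it
on [1, 9): add ∫ 2*t**(3/4)·t^(s-1) dt

F(10) = -188/1935 + 83682825624*sqrt(3)/43
F(3/2) = -52/99 + 72*sqrt(3)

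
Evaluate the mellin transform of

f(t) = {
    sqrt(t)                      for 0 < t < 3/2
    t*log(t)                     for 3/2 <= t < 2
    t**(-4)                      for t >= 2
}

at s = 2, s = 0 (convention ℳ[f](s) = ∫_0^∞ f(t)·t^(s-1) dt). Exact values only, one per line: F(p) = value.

treat the 3 regions marked off by 3/2, 2 separately and sum
between 0 and 3/2 the integrand is sqrt(t)·t^(s-1)
for t in [3/2, 2): the term is ∫ t*log(t)·t^(s-1)
[2, ∞) adds the kernel integral of t**(-4)

F(2) = -9*log(3)/8 - 7/18 + 9*sqrt(6)/20 + 91*log(2)/24
F(0) = -31/64 + log(8*sqrt(6)/9) + sqrt(6)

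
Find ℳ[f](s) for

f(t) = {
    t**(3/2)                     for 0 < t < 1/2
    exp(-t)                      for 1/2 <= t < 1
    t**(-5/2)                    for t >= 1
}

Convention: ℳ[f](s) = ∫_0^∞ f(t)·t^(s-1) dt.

(2*2**s*(2*s - 5)*(2*s + 3)*uppergamma(s, 1/2) - 2*2**s*(2*s - 5)*(2*s + 3)*uppergamma(s, 1) - 4*2**s*(2*s + 3) + sqrt(2)*(2*s - 5))/(2*2**s*(2*s - 5)*(2*s + 3))
  -3/2 < Re(s) < 5/2

along the cuts 1/2, 1, ℳ[f](s) splits into 3 integrals
piece [0, 1/2): integrate t**(3/2) against the kernel
segment 1/2 to 1 holds exp(-t); add its integral
piece [1, ∞): integrate t**(-5/2) against the kernel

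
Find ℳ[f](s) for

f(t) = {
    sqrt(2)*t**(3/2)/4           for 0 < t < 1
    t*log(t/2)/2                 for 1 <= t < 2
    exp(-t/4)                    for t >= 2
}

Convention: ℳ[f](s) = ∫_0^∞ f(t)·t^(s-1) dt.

reversing the common scale on t: t**(3/2) on [0, 1/2); t*log(t) on [1/2, 1); exp(-t/2) on [1, ∞)
decompose at 1, 2; ℳ[f](s) sums the 3 pieces' integrals
on [0, 1): add ∫ sqrt(2)*t**(3/2)/4·t^(s-1) dt
piece [1, 2): integrate t*log(t/2)/2 against the kernel
over [2, ∞), the kernel integral of exp(-t/4) enters the sum

(2*2**(2*s)*(2*s + 3)*(s**2 + 2*s + 1)*uppergamma(s, 1/2) - 2*2**s*(2*s + 3) + s*(2*s + 3)*log(2) + 2*s + (2*s + 3)*log(2) + sqrt(2)*(s**2 + 2*s + 1) + 3)/(2*(2*s + 3)*(s**2 + 2*s + 1))
  Re(s) > -3/2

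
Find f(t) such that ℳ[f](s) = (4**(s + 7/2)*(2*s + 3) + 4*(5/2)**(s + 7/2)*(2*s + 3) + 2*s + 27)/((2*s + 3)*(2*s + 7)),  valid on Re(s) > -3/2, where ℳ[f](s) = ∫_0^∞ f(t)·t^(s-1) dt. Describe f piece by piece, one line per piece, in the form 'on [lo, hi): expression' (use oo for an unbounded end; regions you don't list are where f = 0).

the 3 pieces separated at 1, 5/2 each add one integral
the [0, 1) slice contributes ∫ 3*t**(3/2)·t^(s-1) dt
on [1, 5/2) integrate f = 5*t**(7/2)/2 against the kernel
∫ t**(7/2)/2·t^(s-1) over [5/2, 4)

on [0, 1): 3*t**(3/2)
on [1, 5/2): 5*t**(7/2)/2
on [5/2, 4): t**(7/2)/2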